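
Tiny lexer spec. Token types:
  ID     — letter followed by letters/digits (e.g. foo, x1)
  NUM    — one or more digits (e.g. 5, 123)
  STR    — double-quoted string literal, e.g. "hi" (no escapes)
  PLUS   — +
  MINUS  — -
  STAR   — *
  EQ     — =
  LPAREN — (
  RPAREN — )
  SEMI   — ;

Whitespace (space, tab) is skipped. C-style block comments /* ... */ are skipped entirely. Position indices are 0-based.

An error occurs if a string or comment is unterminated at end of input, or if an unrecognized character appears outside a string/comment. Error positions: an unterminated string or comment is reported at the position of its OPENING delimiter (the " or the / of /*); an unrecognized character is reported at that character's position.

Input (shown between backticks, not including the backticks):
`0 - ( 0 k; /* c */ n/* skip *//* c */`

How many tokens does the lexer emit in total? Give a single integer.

pos=0: emit NUM '0' (now at pos=1)
pos=2: emit MINUS '-'
pos=4: emit LPAREN '('
pos=6: emit NUM '0' (now at pos=7)
pos=8: emit ID 'k' (now at pos=9)
pos=9: emit SEMI ';'
pos=11: enter COMMENT mode (saw '/*')
exit COMMENT mode (now at pos=18)
pos=19: emit ID 'n' (now at pos=20)
pos=20: enter COMMENT mode (saw '/*')
exit COMMENT mode (now at pos=30)
pos=30: enter COMMENT mode (saw '/*')
exit COMMENT mode (now at pos=37)
DONE. 7 tokens: [NUM, MINUS, LPAREN, NUM, ID, SEMI, ID]

Answer: 7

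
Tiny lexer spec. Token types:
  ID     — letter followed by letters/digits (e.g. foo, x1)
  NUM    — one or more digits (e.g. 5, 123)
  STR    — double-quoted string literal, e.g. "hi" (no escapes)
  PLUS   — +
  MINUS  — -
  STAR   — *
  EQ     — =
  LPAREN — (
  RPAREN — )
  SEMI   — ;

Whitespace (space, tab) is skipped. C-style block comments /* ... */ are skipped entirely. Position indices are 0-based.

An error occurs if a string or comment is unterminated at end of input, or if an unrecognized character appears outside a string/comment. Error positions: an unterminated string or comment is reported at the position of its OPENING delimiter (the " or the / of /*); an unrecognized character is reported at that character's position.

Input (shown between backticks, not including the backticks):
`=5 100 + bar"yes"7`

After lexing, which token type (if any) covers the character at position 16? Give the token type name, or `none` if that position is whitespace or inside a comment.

pos=0: emit EQ '='
pos=1: emit NUM '5' (now at pos=2)
pos=3: emit NUM '100' (now at pos=6)
pos=7: emit PLUS '+'
pos=9: emit ID 'bar' (now at pos=12)
pos=12: enter STRING mode
pos=12: emit STR "yes" (now at pos=17)
pos=17: emit NUM '7' (now at pos=18)
DONE. 7 tokens: [EQ, NUM, NUM, PLUS, ID, STR, NUM]
Position 16: char is '"' -> STR

Answer: STR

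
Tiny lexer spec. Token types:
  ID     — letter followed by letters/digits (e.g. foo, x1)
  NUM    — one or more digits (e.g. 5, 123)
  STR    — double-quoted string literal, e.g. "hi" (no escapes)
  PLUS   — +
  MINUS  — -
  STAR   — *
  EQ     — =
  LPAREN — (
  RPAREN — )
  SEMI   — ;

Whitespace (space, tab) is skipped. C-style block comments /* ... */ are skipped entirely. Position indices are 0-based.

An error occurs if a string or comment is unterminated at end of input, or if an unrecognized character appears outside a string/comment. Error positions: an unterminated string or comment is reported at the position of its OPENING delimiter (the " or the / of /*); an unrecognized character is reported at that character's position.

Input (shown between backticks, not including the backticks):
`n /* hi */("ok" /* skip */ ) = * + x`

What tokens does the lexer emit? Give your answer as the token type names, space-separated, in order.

pos=0: emit ID 'n' (now at pos=1)
pos=2: enter COMMENT mode (saw '/*')
exit COMMENT mode (now at pos=10)
pos=10: emit LPAREN '('
pos=11: enter STRING mode
pos=11: emit STR "ok" (now at pos=15)
pos=16: enter COMMENT mode (saw '/*')
exit COMMENT mode (now at pos=26)
pos=27: emit RPAREN ')'
pos=29: emit EQ '='
pos=31: emit STAR '*'
pos=33: emit PLUS '+'
pos=35: emit ID 'x' (now at pos=36)
DONE. 8 tokens: [ID, LPAREN, STR, RPAREN, EQ, STAR, PLUS, ID]

Answer: ID LPAREN STR RPAREN EQ STAR PLUS ID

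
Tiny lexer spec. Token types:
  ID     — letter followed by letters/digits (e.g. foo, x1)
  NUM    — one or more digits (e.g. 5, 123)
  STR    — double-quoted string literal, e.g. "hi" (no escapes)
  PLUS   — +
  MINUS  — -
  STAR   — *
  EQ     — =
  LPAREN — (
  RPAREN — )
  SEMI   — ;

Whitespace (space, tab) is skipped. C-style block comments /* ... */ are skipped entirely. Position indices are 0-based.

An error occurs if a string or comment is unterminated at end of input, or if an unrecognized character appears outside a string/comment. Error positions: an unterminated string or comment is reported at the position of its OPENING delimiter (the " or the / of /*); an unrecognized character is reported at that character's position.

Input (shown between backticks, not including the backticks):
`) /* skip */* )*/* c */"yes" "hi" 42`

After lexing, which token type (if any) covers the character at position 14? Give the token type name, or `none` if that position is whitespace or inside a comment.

Answer: RPAREN

Derivation:
pos=0: emit RPAREN ')'
pos=2: enter COMMENT mode (saw '/*')
exit COMMENT mode (now at pos=12)
pos=12: emit STAR '*'
pos=14: emit RPAREN ')'
pos=15: emit STAR '*'
pos=16: enter COMMENT mode (saw '/*')
exit COMMENT mode (now at pos=23)
pos=23: enter STRING mode
pos=23: emit STR "yes" (now at pos=28)
pos=29: enter STRING mode
pos=29: emit STR "hi" (now at pos=33)
pos=34: emit NUM '42' (now at pos=36)
DONE. 7 tokens: [RPAREN, STAR, RPAREN, STAR, STR, STR, NUM]
Position 14: char is ')' -> RPAREN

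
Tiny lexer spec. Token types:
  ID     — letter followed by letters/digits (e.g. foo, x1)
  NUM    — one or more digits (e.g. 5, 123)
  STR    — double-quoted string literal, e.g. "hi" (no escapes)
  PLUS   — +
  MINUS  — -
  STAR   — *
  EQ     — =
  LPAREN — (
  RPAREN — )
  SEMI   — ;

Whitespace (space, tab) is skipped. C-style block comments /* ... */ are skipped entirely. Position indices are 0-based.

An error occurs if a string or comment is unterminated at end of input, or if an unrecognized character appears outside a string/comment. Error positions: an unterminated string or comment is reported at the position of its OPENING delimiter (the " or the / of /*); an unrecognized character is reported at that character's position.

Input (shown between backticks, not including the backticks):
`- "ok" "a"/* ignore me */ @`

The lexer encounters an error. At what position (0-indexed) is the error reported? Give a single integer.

Answer: 26

Derivation:
pos=0: emit MINUS '-'
pos=2: enter STRING mode
pos=2: emit STR "ok" (now at pos=6)
pos=7: enter STRING mode
pos=7: emit STR "a" (now at pos=10)
pos=10: enter COMMENT mode (saw '/*')
exit COMMENT mode (now at pos=25)
pos=26: ERROR — unrecognized char '@'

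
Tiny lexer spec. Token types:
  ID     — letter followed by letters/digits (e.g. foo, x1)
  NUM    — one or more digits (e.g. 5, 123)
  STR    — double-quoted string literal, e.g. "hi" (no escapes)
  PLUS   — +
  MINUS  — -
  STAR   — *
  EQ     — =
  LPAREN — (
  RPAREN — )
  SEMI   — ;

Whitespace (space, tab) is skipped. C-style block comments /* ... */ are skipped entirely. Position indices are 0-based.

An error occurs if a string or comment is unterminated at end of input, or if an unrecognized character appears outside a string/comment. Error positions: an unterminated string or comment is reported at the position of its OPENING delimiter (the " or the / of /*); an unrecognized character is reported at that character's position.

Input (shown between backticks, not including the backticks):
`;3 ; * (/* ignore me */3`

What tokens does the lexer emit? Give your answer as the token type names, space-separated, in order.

Answer: SEMI NUM SEMI STAR LPAREN NUM

Derivation:
pos=0: emit SEMI ';'
pos=1: emit NUM '3' (now at pos=2)
pos=3: emit SEMI ';'
pos=5: emit STAR '*'
pos=7: emit LPAREN '('
pos=8: enter COMMENT mode (saw '/*')
exit COMMENT mode (now at pos=23)
pos=23: emit NUM '3' (now at pos=24)
DONE. 6 tokens: [SEMI, NUM, SEMI, STAR, LPAREN, NUM]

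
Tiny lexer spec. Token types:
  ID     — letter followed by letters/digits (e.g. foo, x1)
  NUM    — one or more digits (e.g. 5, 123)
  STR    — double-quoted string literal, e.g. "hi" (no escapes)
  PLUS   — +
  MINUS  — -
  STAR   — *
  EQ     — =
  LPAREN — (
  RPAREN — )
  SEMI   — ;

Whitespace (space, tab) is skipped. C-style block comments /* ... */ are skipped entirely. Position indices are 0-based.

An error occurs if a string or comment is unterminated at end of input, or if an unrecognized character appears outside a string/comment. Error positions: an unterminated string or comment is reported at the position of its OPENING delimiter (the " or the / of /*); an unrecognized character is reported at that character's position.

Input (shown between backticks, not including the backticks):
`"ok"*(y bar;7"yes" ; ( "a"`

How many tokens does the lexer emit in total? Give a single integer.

pos=0: enter STRING mode
pos=0: emit STR "ok" (now at pos=4)
pos=4: emit STAR '*'
pos=5: emit LPAREN '('
pos=6: emit ID 'y' (now at pos=7)
pos=8: emit ID 'bar' (now at pos=11)
pos=11: emit SEMI ';'
pos=12: emit NUM '7' (now at pos=13)
pos=13: enter STRING mode
pos=13: emit STR "yes" (now at pos=18)
pos=19: emit SEMI ';'
pos=21: emit LPAREN '('
pos=23: enter STRING mode
pos=23: emit STR "a" (now at pos=26)
DONE. 11 tokens: [STR, STAR, LPAREN, ID, ID, SEMI, NUM, STR, SEMI, LPAREN, STR]

Answer: 11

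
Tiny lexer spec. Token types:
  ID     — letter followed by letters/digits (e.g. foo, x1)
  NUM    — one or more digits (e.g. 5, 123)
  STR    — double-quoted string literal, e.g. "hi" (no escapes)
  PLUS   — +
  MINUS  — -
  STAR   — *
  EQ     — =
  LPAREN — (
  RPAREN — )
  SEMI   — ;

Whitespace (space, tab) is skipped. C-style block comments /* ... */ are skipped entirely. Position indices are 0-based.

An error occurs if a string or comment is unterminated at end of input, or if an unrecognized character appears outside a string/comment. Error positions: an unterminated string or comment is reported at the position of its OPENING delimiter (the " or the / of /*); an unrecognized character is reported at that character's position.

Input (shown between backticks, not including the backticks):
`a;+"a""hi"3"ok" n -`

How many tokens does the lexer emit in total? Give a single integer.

pos=0: emit ID 'a' (now at pos=1)
pos=1: emit SEMI ';'
pos=2: emit PLUS '+'
pos=3: enter STRING mode
pos=3: emit STR "a" (now at pos=6)
pos=6: enter STRING mode
pos=6: emit STR "hi" (now at pos=10)
pos=10: emit NUM '3' (now at pos=11)
pos=11: enter STRING mode
pos=11: emit STR "ok" (now at pos=15)
pos=16: emit ID 'n' (now at pos=17)
pos=18: emit MINUS '-'
DONE. 9 tokens: [ID, SEMI, PLUS, STR, STR, NUM, STR, ID, MINUS]

Answer: 9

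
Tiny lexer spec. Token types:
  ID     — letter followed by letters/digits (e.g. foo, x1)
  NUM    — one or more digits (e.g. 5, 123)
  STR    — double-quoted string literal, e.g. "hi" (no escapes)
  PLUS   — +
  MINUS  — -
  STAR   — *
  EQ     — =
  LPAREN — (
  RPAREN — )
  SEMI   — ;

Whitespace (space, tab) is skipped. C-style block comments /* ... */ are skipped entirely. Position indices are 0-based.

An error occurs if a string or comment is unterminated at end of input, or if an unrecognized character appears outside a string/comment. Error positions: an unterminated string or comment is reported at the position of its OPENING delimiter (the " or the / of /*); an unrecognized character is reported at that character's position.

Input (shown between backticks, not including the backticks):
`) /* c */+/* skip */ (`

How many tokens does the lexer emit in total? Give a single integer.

Answer: 3

Derivation:
pos=0: emit RPAREN ')'
pos=2: enter COMMENT mode (saw '/*')
exit COMMENT mode (now at pos=9)
pos=9: emit PLUS '+'
pos=10: enter COMMENT mode (saw '/*')
exit COMMENT mode (now at pos=20)
pos=21: emit LPAREN '('
DONE. 3 tokens: [RPAREN, PLUS, LPAREN]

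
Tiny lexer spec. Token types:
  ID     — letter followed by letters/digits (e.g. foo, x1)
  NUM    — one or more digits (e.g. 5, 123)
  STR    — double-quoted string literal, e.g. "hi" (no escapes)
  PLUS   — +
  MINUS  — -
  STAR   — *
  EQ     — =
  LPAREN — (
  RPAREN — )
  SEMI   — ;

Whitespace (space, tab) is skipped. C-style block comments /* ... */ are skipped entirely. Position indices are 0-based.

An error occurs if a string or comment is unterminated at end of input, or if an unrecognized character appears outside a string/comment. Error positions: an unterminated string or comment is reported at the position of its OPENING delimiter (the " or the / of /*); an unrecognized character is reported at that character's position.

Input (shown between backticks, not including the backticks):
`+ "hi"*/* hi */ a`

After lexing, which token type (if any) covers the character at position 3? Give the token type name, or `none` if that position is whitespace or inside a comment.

Answer: STR

Derivation:
pos=0: emit PLUS '+'
pos=2: enter STRING mode
pos=2: emit STR "hi" (now at pos=6)
pos=6: emit STAR '*'
pos=7: enter COMMENT mode (saw '/*')
exit COMMENT mode (now at pos=15)
pos=16: emit ID 'a' (now at pos=17)
DONE. 4 tokens: [PLUS, STR, STAR, ID]
Position 3: char is 'h' -> STR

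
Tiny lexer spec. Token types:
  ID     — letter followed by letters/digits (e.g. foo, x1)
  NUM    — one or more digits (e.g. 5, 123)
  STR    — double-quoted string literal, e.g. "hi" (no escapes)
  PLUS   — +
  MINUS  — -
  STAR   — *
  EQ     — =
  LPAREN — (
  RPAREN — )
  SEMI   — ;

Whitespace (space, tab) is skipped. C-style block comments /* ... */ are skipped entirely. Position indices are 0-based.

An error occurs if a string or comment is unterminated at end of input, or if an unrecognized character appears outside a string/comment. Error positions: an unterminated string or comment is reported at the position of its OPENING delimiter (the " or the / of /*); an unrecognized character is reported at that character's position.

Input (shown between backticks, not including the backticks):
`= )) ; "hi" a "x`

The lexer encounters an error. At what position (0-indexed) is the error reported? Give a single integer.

pos=0: emit EQ '='
pos=2: emit RPAREN ')'
pos=3: emit RPAREN ')'
pos=5: emit SEMI ';'
pos=7: enter STRING mode
pos=7: emit STR "hi" (now at pos=11)
pos=12: emit ID 'a' (now at pos=13)
pos=14: enter STRING mode
pos=14: ERROR — unterminated string

Answer: 14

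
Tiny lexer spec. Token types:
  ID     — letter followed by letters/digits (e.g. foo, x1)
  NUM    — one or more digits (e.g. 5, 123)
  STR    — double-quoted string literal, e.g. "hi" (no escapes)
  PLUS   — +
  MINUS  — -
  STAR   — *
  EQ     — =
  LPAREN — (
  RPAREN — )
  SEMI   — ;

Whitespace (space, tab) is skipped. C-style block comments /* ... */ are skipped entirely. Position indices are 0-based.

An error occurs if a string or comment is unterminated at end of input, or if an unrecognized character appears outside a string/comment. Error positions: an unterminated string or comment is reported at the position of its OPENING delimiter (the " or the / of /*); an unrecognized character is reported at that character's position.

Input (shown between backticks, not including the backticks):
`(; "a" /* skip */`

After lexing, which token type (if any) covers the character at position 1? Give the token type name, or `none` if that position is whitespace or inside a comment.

Answer: SEMI

Derivation:
pos=0: emit LPAREN '('
pos=1: emit SEMI ';'
pos=3: enter STRING mode
pos=3: emit STR "a" (now at pos=6)
pos=7: enter COMMENT mode (saw '/*')
exit COMMENT mode (now at pos=17)
DONE. 3 tokens: [LPAREN, SEMI, STR]
Position 1: char is ';' -> SEMI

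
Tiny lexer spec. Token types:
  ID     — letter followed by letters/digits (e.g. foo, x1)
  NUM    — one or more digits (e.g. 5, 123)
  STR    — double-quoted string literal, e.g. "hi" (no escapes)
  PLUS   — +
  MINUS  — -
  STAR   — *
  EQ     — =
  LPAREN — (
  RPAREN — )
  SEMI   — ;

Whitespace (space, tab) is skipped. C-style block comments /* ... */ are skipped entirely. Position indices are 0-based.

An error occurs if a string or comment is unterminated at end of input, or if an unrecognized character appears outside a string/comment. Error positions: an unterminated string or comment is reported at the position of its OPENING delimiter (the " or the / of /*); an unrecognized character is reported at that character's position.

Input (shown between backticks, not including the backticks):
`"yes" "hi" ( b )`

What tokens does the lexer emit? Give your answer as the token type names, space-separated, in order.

Answer: STR STR LPAREN ID RPAREN

Derivation:
pos=0: enter STRING mode
pos=0: emit STR "yes" (now at pos=5)
pos=6: enter STRING mode
pos=6: emit STR "hi" (now at pos=10)
pos=11: emit LPAREN '('
pos=13: emit ID 'b' (now at pos=14)
pos=15: emit RPAREN ')'
DONE. 5 tokens: [STR, STR, LPAREN, ID, RPAREN]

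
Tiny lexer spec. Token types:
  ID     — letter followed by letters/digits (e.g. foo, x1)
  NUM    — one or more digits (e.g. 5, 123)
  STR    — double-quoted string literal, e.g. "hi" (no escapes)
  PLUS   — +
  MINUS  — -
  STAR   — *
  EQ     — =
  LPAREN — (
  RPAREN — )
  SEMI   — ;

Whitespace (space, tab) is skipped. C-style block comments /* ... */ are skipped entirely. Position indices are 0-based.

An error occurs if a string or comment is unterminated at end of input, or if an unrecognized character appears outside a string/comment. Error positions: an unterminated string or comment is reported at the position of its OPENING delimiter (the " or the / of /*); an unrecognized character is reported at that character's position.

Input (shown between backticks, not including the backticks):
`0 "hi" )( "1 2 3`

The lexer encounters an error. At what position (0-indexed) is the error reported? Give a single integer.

pos=0: emit NUM '0' (now at pos=1)
pos=2: enter STRING mode
pos=2: emit STR "hi" (now at pos=6)
pos=7: emit RPAREN ')'
pos=8: emit LPAREN '('
pos=10: enter STRING mode
pos=10: ERROR — unterminated string

Answer: 10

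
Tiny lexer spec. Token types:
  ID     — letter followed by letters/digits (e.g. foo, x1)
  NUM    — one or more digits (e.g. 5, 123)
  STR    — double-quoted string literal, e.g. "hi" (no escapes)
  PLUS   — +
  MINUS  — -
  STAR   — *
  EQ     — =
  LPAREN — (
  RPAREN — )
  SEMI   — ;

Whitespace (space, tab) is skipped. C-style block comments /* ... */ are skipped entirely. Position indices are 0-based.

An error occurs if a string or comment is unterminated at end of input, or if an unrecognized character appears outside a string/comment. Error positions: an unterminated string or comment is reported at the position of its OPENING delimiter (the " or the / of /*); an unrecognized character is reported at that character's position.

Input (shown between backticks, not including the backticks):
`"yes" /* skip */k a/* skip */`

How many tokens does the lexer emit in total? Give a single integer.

pos=0: enter STRING mode
pos=0: emit STR "yes" (now at pos=5)
pos=6: enter COMMENT mode (saw '/*')
exit COMMENT mode (now at pos=16)
pos=16: emit ID 'k' (now at pos=17)
pos=18: emit ID 'a' (now at pos=19)
pos=19: enter COMMENT mode (saw '/*')
exit COMMENT mode (now at pos=29)
DONE. 3 tokens: [STR, ID, ID]

Answer: 3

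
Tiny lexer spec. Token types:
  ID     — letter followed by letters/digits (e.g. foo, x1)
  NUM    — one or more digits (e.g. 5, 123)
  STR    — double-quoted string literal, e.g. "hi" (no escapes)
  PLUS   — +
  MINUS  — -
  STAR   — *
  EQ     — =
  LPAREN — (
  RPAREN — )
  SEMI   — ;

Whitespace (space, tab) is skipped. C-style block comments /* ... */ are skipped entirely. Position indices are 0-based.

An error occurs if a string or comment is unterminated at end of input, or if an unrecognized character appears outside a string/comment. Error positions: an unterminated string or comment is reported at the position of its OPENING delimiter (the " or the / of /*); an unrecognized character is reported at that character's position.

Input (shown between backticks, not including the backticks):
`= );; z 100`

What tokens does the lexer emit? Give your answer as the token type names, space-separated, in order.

pos=0: emit EQ '='
pos=2: emit RPAREN ')'
pos=3: emit SEMI ';'
pos=4: emit SEMI ';'
pos=6: emit ID 'z' (now at pos=7)
pos=8: emit NUM '100' (now at pos=11)
DONE. 6 tokens: [EQ, RPAREN, SEMI, SEMI, ID, NUM]

Answer: EQ RPAREN SEMI SEMI ID NUM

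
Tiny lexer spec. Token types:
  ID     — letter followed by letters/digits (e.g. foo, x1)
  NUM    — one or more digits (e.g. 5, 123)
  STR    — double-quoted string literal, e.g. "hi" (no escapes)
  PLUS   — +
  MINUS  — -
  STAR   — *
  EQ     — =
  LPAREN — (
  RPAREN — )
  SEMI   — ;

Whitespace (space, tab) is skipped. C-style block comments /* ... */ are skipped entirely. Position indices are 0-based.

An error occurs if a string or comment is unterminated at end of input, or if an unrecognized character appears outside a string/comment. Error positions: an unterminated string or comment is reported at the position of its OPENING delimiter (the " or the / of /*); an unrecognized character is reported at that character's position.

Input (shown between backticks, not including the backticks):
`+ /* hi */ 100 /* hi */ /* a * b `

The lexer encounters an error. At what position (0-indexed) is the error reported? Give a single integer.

pos=0: emit PLUS '+'
pos=2: enter COMMENT mode (saw '/*')
exit COMMENT mode (now at pos=10)
pos=11: emit NUM '100' (now at pos=14)
pos=15: enter COMMENT mode (saw '/*')
exit COMMENT mode (now at pos=23)
pos=24: enter COMMENT mode (saw '/*')
pos=24: ERROR — unterminated comment (reached EOF)

Answer: 24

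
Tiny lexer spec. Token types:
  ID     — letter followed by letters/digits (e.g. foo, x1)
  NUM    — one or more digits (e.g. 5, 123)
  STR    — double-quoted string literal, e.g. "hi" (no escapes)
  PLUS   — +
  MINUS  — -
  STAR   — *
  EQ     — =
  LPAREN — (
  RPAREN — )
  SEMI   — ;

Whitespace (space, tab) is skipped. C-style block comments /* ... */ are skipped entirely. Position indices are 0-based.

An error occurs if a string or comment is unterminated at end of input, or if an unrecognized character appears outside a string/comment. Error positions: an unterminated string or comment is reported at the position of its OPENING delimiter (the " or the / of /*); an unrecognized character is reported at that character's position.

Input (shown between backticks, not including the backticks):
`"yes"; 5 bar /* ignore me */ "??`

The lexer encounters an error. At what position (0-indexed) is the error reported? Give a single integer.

Answer: 29

Derivation:
pos=0: enter STRING mode
pos=0: emit STR "yes" (now at pos=5)
pos=5: emit SEMI ';'
pos=7: emit NUM '5' (now at pos=8)
pos=9: emit ID 'bar' (now at pos=12)
pos=13: enter COMMENT mode (saw '/*')
exit COMMENT mode (now at pos=28)
pos=29: enter STRING mode
pos=29: ERROR — unterminated string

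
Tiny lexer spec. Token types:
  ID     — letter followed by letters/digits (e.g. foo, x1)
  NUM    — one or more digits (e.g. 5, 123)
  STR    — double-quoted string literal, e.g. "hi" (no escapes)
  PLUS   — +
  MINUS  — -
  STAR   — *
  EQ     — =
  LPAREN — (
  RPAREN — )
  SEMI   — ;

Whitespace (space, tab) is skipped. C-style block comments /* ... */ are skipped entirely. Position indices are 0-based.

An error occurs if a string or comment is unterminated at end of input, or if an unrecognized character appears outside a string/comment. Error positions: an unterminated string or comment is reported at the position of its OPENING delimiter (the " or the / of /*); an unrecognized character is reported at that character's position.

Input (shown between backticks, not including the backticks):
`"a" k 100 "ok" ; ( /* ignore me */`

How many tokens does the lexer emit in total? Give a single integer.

Answer: 6

Derivation:
pos=0: enter STRING mode
pos=0: emit STR "a" (now at pos=3)
pos=4: emit ID 'k' (now at pos=5)
pos=6: emit NUM '100' (now at pos=9)
pos=10: enter STRING mode
pos=10: emit STR "ok" (now at pos=14)
pos=15: emit SEMI ';'
pos=17: emit LPAREN '('
pos=19: enter COMMENT mode (saw '/*')
exit COMMENT mode (now at pos=34)
DONE. 6 tokens: [STR, ID, NUM, STR, SEMI, LPAREN]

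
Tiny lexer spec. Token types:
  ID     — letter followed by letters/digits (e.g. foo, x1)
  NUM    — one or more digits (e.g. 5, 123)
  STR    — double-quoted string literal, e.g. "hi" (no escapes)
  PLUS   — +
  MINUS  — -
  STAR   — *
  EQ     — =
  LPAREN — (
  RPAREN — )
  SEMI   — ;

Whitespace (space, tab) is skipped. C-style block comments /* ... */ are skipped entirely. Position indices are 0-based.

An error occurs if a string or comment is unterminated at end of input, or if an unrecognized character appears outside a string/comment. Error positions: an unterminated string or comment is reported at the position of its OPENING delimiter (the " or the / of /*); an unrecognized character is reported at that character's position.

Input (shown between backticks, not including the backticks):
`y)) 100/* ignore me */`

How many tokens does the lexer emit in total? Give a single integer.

Answer: 4

Derivation:
pos=0: emit ID 'y' (now at pos=1)
pos=1: emit RPAREN ')'
pos=2: emit RPAREN ')'
pos=4: emit NUM '100' (now at pos=7)
pos=7: enter COMMENT mode (saw '/*')
exit COMMENT mode (now at pos=22)
DONE. 4 tokens: [ID, RPAREN, RPAREN, NUM]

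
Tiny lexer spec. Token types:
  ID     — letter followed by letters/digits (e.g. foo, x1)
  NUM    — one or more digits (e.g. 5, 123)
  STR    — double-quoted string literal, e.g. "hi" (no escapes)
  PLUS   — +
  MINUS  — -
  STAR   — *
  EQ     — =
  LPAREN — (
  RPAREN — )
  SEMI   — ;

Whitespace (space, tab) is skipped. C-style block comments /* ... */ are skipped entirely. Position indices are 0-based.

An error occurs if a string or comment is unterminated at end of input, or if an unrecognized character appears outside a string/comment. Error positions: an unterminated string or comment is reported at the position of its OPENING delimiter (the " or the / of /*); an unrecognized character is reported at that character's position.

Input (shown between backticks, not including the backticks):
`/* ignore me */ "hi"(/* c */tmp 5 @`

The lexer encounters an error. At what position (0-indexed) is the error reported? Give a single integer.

pos=0: enter COMMENT mode (saw '/*')
exit COMMENT mode (now at pos=15)
pos=16: enter STRING mode
pos=16: emit STR "hi" (now at pos=20)
pos=20: emit LPAREN '('
pos=21: enter COMMENT mode (saw '/*')
exit COMMENT mode (now at pos=28)
pos=28: emit ID 'tmp' (now at pos=31)
pos=32: emit NUM '5' (now at pos=33)
pos=34: ERROR — unrecognized char '@'

Answer: 34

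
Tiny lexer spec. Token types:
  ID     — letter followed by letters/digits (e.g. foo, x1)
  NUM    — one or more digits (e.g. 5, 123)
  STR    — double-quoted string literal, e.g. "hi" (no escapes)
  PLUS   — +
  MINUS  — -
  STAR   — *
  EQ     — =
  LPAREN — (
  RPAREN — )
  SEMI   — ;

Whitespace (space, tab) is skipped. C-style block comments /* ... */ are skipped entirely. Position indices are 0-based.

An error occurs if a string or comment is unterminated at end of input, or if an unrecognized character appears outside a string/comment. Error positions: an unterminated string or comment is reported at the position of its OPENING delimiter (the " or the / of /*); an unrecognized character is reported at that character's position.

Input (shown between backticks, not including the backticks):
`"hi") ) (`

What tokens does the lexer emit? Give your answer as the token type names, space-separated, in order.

Answer: STR RPAREN RPAREN LPAREN

Derivation:
pos=0: enter STRING mode
pos=0: emit STR "hi" (now at pos=4)
pos=4: emit RPAREN ')'
pos=6: emit RPAREN ')'
pos=8: emit LPAREN '('
DONE. 4 tokens: [STR, RPAREN, RPAREN, LPAREN]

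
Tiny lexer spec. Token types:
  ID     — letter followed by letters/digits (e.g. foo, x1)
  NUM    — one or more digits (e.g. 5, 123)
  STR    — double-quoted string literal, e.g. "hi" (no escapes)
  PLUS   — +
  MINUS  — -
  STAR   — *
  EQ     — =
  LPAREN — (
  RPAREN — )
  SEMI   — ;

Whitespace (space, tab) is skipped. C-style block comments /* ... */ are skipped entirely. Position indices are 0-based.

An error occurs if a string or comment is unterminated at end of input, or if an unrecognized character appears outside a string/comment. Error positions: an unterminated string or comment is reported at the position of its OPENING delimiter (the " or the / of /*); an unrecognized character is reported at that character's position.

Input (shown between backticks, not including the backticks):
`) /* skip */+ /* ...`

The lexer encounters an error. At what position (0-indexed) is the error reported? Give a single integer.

pos=0: emit RPAREN ')'
pos=2: enter COMMENT mode (saw '/*')
exit COMMENT mode (now at pos=12)
pos=12: emit PLUS '+'
pos=14: enter COMMENT mode (saw '/*')
pos=14: ERROR — unterminated comment (reached EOF)

Answer: 14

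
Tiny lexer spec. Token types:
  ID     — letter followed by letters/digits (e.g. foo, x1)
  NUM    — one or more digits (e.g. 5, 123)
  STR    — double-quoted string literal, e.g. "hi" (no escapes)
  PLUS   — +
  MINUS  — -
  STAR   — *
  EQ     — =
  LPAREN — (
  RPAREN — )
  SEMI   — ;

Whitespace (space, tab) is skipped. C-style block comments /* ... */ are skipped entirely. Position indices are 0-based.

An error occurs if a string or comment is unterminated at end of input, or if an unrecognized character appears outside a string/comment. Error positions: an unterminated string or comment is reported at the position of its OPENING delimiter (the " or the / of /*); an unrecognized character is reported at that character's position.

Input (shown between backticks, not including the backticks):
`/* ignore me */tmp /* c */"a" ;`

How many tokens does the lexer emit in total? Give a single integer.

Answer: 3

Derivation:
pos=0: enter COMMENT mode (saw '/*')
exit COMMENT mode (now at pos=15)
pos=15: emit ID 'tmp' (now at pos=18)
pos=19: enter COMMENT mode (saw '/*')
exit COMMENT mode (now at pos=26)
pos=26: enter STRING mode
pos=26: emit STR "a" (now at pos=29)
pos=30: emit SEMI ';'
DONE. 3 tokens: [ID, STR, SEMI]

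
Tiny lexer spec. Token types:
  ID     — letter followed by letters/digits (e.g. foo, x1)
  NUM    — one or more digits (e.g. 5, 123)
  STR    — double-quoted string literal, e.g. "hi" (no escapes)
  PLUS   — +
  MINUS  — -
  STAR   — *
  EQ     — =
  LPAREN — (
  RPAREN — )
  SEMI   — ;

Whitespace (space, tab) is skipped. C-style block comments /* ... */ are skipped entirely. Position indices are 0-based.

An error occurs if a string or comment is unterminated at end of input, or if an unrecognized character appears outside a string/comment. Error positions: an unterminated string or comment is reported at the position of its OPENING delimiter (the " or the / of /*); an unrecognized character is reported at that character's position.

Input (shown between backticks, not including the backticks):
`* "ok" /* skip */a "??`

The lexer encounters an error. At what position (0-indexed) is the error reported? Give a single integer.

Answer: 19

Derivation:
pos=0: emit STAR '*'
pos=2: enter STRING mode
pos=2: emit STR "ok" (now at pos=6)
pos=7: enter COMMENT mode (saw '/*')
exit COMMENT mode (now at pos=17)
pos=17: emit ID 'a' (now at pos=18)
pos=19: enter STRING mode
pos=19: ERROR — unterminated string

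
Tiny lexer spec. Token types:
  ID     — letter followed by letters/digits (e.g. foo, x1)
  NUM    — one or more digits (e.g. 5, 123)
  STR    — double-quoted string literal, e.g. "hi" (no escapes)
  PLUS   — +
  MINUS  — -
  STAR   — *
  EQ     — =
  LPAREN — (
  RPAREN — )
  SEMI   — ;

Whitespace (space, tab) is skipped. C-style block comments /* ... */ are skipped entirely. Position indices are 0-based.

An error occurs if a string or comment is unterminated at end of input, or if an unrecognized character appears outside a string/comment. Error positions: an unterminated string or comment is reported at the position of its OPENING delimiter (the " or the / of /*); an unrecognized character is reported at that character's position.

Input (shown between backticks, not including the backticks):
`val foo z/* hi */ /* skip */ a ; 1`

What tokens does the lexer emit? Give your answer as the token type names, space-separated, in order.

pos=0: emit ID 'val' (now at pos=3)
pos=4: emit ID 'foo' (now at pos=7)
pos=8: emit ID 'z' (now at pos=9)
pos=9: enter COMMENT mode (saw '/*')
exit COMMENT mode (now at pos=17)
pos=18: enter COMMENT mode (saw '/*')
exit COMMENT mode (now at pos=28)
pos=29: emit ID 'a' (now at pos=30)
pos=31: emit SEMI ';'
pos=33: emit NUM '1' (now at pos=34)
DONE. 6 tokens: [ID, ID, ID, ID, SEMI, NUM]

Answer: ID ID ID ID SEMI NUM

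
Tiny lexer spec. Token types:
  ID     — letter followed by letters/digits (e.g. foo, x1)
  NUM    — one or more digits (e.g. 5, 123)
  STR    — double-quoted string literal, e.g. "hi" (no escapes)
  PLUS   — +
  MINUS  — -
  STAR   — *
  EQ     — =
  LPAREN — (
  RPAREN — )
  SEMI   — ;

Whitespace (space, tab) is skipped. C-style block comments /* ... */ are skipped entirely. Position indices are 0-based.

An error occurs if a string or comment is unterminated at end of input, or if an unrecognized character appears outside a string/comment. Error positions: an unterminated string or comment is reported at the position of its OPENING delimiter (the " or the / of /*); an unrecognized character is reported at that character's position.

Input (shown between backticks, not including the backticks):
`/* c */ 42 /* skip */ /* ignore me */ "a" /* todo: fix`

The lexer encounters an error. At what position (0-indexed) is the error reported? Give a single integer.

pos=0: enter COMMENT mode (saw '/*')
exit COMMENT mode (now at pos=7)
pos=8: emit NUM '42' (now at pos=10)
pos=11: enter COMMENT mode (saw '/*')
exit COMMENT mode (now at pos=21)
pos=22: enter COMMENT mode (saw '/*')
exit COMMENT mode (now at pos=37)
pos=38: enter STRING mode
pos=38: emit STR "a" (now at pos=41)
pos=42: enter COMMENT mode (saw '/*')
pos=42: ERROR — unterminated comment (reached EOF)

Answer: 42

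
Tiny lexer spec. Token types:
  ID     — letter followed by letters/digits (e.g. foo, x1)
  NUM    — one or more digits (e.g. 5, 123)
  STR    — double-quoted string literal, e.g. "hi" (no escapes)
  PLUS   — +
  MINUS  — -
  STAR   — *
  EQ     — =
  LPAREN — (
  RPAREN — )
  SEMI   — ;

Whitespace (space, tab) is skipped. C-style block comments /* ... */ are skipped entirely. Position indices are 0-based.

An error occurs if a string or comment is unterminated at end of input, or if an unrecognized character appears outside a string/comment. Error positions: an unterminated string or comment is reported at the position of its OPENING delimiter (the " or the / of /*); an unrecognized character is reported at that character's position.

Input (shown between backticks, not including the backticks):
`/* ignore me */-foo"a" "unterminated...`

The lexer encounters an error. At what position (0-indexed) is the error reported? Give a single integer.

pos=0: enter COMMENT mode (saw '/*')
exit COMMENT mode (now at pos=15)
pos=15: emit MINUS '-'
pos=16: emit ID 'foo' (now at pos=19)
pos=19: enter STRING mode
pos=19: emit STR "a" (now at pos=22)
pos=23: enter STRING mode
pos=23: ERROR — unterminated string

Answer: 23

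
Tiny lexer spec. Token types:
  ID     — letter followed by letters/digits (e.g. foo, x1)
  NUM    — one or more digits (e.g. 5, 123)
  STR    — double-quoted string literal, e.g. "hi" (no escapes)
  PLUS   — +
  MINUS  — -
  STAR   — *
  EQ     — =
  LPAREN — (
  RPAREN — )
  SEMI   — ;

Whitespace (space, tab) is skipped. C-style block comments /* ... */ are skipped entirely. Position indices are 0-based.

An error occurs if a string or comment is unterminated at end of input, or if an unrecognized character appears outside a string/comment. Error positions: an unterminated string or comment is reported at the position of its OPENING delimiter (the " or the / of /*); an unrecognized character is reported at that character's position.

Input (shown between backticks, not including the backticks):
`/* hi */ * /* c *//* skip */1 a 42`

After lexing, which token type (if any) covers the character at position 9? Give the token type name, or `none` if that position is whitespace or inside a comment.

pos=0: enter COMMENT mode (saw '/*')
exit COMMENT mode (now at pos=8)
pos=9: emit STAR '*'
pos=11: enter COMMENT mode (saw '/*')
exit COMMENT mode (now at pos=18)
pos=18: enter COMMENT mode (saw '/*')
exit COMMENT mode (now at pos=28)
pos=28: emit NUM '1' (now at pos=29)
pos=30: emit ID 'a' (now at pos=31)
pos=32: emit NUM '42' (now at pos=34)
DONE. 4 tokens: [STAR, NUM, ID, NUM]
Position 9: char is '*' -> STAR

Answer: STAR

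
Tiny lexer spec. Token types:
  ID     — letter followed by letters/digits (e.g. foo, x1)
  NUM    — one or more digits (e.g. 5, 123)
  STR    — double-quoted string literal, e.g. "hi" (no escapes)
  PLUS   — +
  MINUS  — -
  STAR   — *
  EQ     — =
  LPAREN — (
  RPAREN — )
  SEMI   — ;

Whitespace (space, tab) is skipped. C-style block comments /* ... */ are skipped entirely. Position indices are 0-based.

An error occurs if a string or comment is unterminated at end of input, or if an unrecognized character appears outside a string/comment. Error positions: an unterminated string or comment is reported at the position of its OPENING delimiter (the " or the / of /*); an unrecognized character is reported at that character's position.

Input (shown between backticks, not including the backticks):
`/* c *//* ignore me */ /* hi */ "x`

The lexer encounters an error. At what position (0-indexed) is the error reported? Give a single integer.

Answer: 32

Derivation:
pos=0: enter COMMENT mode (saw '/*')
exit COMMENT mode (now at pos=7)
pos=7: enter COMMENT mode (saw '/*')
exit COMMENT mode (now at pos=22)
pos=23: enter COMMENT mode (saw '/*')
exit COMMENT mode (now at pos=31)
pos=32: enter STRING mode
pos=32: ERROR — unterminated string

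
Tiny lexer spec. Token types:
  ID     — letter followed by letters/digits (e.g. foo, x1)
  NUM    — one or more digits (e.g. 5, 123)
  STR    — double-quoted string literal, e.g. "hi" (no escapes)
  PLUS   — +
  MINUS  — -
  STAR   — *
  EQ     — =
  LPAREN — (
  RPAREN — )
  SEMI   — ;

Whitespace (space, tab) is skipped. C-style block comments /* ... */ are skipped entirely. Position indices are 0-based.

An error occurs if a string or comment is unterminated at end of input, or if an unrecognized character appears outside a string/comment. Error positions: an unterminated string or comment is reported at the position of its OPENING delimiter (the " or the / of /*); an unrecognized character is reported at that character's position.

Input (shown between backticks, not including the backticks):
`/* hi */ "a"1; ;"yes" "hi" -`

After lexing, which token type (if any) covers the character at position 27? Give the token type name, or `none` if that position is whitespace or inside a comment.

Answer: MINUS

Derivation:
pos=0: enter COMMENT mode (saw '/*')
exit COMMENT mode (now at pos=8)
pos=9: enter STRING mode
pos=9: emit STR "a" (now at pos=12)
pos=12: emit NUM '1' (now at pos=13)
pos=13: emit SEMI ';'
pos=15: emit SEMI ';'
pos=16: enter STRING mode
pos=16: emit STR "yes" (now at pos=21)
pos=22: enter STRING mode
pos=22: emit STR "hi" (now at pos=26)
pos=27: emit MINUS '-'
DONE. 7 tokens: [STR, NUM, SEMI, SEMI, STR, STR, MINUS]
Position 27: char is '-' -> MINUS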